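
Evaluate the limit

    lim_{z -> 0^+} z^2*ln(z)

This is a 0·(−∞) form. Rewrite as 1·ln(z) / z^(−2) and apply L'Hôpital:
the derivative quotient is 1·(1/z) / (−2·z^(−3)) = (-1/2)·z^2 → 0.

0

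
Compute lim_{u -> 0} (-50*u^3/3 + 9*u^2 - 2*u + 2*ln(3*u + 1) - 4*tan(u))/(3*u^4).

Substitution gives 0/0 (the numerator vanishes to order 4).
Expand each term to order u^4: the coefficient of u^4 in 2·ln(1 + 3u) is -81/2 and in -4·tan(u) is 0.
Lower-order terms cancel with the polynomial part, so the numerator is (-81/2)·u^4 + o(u^4), and the limit is (-81/2)/(3) = -27/2.

-27/2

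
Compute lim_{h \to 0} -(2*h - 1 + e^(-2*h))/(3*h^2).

Direct substitution gives 0/0.
Apply L'Hôpital: lim (2 - 2*e^(-2*h))/(-6*h), still 0/0.
After 2 applications of L'Hôpital's rule the quotient is (4*e^(-2*h))/(-6); substituting h = 0 gives -2/3.

-2/3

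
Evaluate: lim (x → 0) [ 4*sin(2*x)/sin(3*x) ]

Substitution gives 0/0.
Divide numerator and denominator by x: sin(2x)/x → 2 and sin(3x)/x → 3, so the limit is 4·2/3 = 8/3.

8/3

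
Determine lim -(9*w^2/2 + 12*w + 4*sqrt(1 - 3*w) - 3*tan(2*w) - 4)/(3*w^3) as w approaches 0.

59/12

Substitution gives 0/0 (the numerator vanishes to order 3).
Expand each term to order w^3: the coefficient of w^3 in -3·tan(2w) is -8 and in 4·√(1 - 3w) is -27/4.
Lower-order terms cancel with the polynomial part, so the numerator is (-59/4)·w^3 + o(w^3), and the limit is (-59/4)/(-3) = 59/12.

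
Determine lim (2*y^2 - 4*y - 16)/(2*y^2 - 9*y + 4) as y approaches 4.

Since y = 4 makes numerator and denominator zero, (y - 4) divides both.
Cancelling it gives (2*y + 4)/(2*y - 1); now plug in y = 4 to get 12/7.

12/7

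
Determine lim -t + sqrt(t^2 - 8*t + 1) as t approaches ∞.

This has the form ∞ − ∞. Multiply and divide by the conjugate √(t^2 - 8*t + 1) + t.
That gives (-8t + 1) / (√(t^2 - 8*t + 1) + t).
Divide numerator and denominator by t: the limit is -8/(2·1) = -4.

-4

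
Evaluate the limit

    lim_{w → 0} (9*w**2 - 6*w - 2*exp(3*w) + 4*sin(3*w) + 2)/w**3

Substitution gives 0/0; apply L'Hôpital's rule 3 times.
After differentiating numerator and denominator 3 times the quotient is (-54*e^(3*w) - 108*cos(3*w))/(6); at w = 0 this is -27.

-27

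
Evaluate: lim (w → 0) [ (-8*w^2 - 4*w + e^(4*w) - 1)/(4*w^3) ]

8/3

Direct substitution gives 0/0.
Apply L'Hôpital: lim (-16*w + 4*e^(4*w) - 4)/(12*w^2), still 0/0.
Apply L'Hôpital: lim (16*e^(4*w) - 16)/(24*w), still 0/0.
After 3 applications of L'Hôpital's rule the quotient is (64*e^(4*w))/(24); substituting w = 0 gives 8/3.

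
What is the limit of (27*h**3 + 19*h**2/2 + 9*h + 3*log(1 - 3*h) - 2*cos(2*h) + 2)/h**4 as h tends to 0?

Substitution gives 0/0 (the numerator vanishes to order 4).
Expand each term to order h^4: the coefficient of h^4 in 3·ln(1 - 3h) is -243/4 and in -2·cos(2h) is -4/3.
Lower-order terms cancel with the polynomial part, so the numerator is (-745/12)·h^4 + o(h^4), and the limit is (-745/12)/(1) = -745/12.

-745/12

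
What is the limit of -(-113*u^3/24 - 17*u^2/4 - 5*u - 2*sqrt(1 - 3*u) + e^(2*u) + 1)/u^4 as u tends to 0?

-1343/192

Substitution gives 0/0 (the numerator vanishes to order 4).
Expand each term to order u^4: the coefficient of u^4 in e^(2u) is 2/3 and in -2·√(1 - 3u) is 405/64.
Lower-order terms cancel with the polynomial part, so the numerator is (1343/192)·u^4 + o(u^4), and the limit is (1343/192)/(-1) = -1343/192.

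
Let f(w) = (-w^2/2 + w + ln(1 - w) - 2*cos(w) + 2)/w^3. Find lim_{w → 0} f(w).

Substitution gives 0/0 (the numerator vanishes to order 3).
Expand each term to order w^3: the coefficient of w^3 in ln(1 - w) is -1/3 and in -2·cos(w) is 0.
Lower-order terms cancel with the polynomial part, so the numerator is (-1/3)·w^3 + o(w^3), and the limit is (-1/3)/(1) = -1/3.

-1/3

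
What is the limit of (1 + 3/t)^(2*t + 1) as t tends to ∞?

e^(6)

Let L be the limit and take ln: ln L = lim (2t + 1)·ln(1 + 3/t) = lim (2t + 1)·(3/t + O(1/t²)) = 6.
Hence L = e^(6).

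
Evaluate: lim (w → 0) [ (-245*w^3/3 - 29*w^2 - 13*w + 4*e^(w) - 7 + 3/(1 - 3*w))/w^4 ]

1459/6

Substitution gives 0/0 (the numerator vanishes to order 4).
Expand each term to order w^4: the coefficient of w^4 in 3·1/(1 - 3w) is 243 and in 4·e^(w) is 1/6.
Lower-order terms cancel with the polynomial part, so the numerator is (1459/6)·w^4 + o(w^4), and the limit is (1459/6)/(1) = 1459/6.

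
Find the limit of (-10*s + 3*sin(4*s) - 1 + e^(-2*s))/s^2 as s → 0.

Substitution gives 0/0; apply L'Hôpital's rule 2 times.
After differentiating numerator and denominator 2 times the quotient is (-48*sin(4*s) + 4*e^(-2*s))/(2); at s = 0 this is 2.

2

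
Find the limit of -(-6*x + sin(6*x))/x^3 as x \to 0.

Direct substitution gives 0/0.
Apply L'Hôpital: lim (6*cos(6*x) - 6)/(-3*x^2), still 0/0.
Apply L'Hôpital: lim (-36*sin(6*x))/(-6*x), still 0/0.
After 3 applications of L'Hôpital's rule the quotient is (-216*cos(6*x))/(-6); substituting x = 0 gives 36.

36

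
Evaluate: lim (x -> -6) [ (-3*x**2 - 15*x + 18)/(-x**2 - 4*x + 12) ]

21/8

Since x = -6 makes numerator and denominator zero, (x + 6) divides both.
Cancelling it gives (3 - 3*x)/(2 - x); now plug in x = -6 to get 21/8.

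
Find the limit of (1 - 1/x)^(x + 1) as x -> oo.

e^(-1)

Let L be the limit and take ln: ln L = lim (x + 1)·ln(1 - 1/x) = lim (x + 1)·(-1/x + O(1/x²)) = -1.
Hence L = e^(-1).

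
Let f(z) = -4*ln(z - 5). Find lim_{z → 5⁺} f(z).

As z → 5⁺, z - 5 → 0⁺ and ln(z - 5) → −∞.
Multiplying by -4 gives ∞.

∞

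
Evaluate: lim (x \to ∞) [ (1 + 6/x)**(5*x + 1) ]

Write it as [(1 + 6/x)^x]^(5) · (1 + 6/x)^(1). The bracketed term tends to e^(6) and the second factor to 1, so the limit is e^(30).

e^(30)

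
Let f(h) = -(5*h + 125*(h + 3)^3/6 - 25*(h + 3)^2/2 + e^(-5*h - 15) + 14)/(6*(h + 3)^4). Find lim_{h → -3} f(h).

-625/144

Direct substitution gives 0/0.
Apply L'Hôpital: lim (-25*h + 125*(h + 3)^2/2 - 5*e^(-5*h - 15) - 70)/(-24*(h + 3)^3), still 0/0.
Apply L'Hôpital: lim (125*h + 25*e^(-5*h - 15) + 350)/(-72*(h + 3)^2), still 0/0.
Apply L'Hôpital: lim (125 - 125*e^(-5*h - 15))/(-144*h - 432), still 0/0.
After 4 applications of L'Hôpital's rule the quotient is (625*e^(-5*h - 15))/(-144); substituting h = -3 gives -625/144.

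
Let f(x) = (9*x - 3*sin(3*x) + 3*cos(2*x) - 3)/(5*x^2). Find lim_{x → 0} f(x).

-6/5

Substitution gives 0/0; apply L'Hôpital's rule 2 times.
After differentiating numerator and denominator 2 times the quotient is (27*sin(3*x) - 12*cos(2*x))/(10); at x = 0 this is -6/5.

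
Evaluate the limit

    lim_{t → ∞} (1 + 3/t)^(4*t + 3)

e^(12)

The base → 1 and the exponent → ∞: a 1^∞ form.
Take logarithms: (4t + 3)·ln(1 + 3/t). Since ln(1+u) ~ u for small u, this behaves like (4t)·(3/t) → 12.
So the limit is e^(12).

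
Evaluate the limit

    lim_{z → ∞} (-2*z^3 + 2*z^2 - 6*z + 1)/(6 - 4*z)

∞

The numerator has higher degree (3 > 1); the quotient behaves like (-2/(-4))·z^2 for large |z|.
As z → +∞ this diverges to ∞.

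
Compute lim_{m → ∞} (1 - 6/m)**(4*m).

Let L be the limit and take ln: ln L = lim (4m)·ln(1 - 6/m) = lim (4m)·(-6/m + O(1/m²)) = -24.
Hence L = e^(-24).

e^(-24)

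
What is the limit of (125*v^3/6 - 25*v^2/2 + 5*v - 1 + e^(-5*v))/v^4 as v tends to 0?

625/24

Direct substitution gives 0/0.
Apply L'Hôpital: lim (125*v^2/2 - 25*v + 5 - 5*e^(-5*v))/(4*v^3), still 0/0.
Apply L'Hôpital: lim (125*v - 25 + 25*e^(-5*v))/(12*v^2), still 0/0.
Apply L'Hôpital: lim (125 - 125*e^(-5*v))/(24*v), still 0/0.
After 4 applications of L'Hôpital's rule the quotient is (625*e^(-5*v))/(24); substituting v = 0 gives 625/24.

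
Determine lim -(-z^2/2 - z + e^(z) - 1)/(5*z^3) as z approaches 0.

-1/30

Direct substitution gives 0/0.
Apply L'Hôpital: lim (-z + e^(z) - 1)/(-15*z^2), still 0/0.
Apply L'Hôpital: lim (e^(z) - 1)/(-30*z), still 0/0.
After 3 applications of L'Hôpital's rule the quotient is (e^(z))/(-30); substituting z = 0 gives -1/30.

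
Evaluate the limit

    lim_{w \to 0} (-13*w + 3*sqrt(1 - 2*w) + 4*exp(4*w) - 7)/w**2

61/2

Substitution gives 0/0; apply L'Hôpital's rule 2 times.
After differentiating numerator and denominator 2 times the quotient is (64*e^(4*w) - 3/(1 - 2*w)^(3/2))/(2); at w = 0 this is 61/2.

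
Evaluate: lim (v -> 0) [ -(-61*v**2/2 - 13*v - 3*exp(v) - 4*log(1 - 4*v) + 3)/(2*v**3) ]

-509/12

Substitution gives 0/0; apply L'Hôpital's rule 3 times.
After differentiating numerator and denominator 3 times the quotient is (-3*e^(v) - 512/(4*v - 1)^3)/(-12); at v = 0 this is -509/12.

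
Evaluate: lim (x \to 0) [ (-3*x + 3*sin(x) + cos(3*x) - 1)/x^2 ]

Substitution gives 0/0 (the numerator vanishes to order 2).
Expand each term to order x^2: the coefficient of x^2 in cos(3x) is -9/2 and in 3·sin(x) is 0.
Lower-order terms cancel with the polynomial part, so the numerator is (-9/2)·x^2 + o(x^2), and the limit is (-9/2)/(1) = -9/2.

-9/2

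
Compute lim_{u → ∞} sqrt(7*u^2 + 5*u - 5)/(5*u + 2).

For large |u|, √(7*u^2 + 5*u - 5) ≈ √7·|u| and the denominator ≈ 5u.
Since u → +∞, |u| = u, giving √7/(5) = √(7)/5.

√(7)/5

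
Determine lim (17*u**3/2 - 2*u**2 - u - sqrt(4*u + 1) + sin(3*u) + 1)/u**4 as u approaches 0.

Substitution gives 0/0 (the numerator vanishes to order 4).
Expand each term to order u^4: the coefficient of u^4 in −√(1 + 4u) is 10 and in sin(3u) is 0.
Lower-order terms cancel with the polynomial part, so the numerator is (10)·u^4 + o(u^4), and the limit is (10)/(1) = 10.

10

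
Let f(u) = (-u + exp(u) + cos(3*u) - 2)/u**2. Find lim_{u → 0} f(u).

Substitution gives 0/0 (the numerator vanishes to order 2).
Expand each term to order u^2: the coefficient of u^2 in e^(u) is 1/2 and in cos(3u) is -9/2.
Lower-order terms cancel with the polynomial part, so the numerator is (-4)·u^2 + o(u^2), and the limit is (-4)/(1) = -4.

-4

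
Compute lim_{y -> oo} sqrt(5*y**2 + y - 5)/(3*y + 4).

√(5)/3

For large |y|, √(5*y^2 + y - 5) ≈ √5·|y| and the denominator ≈ 3y.
Since y → +∞, |y| = y, giving √5/(3) = √(5)/3.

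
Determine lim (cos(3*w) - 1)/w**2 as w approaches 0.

-9/2

Direct substitution gives 0/0.
Apply L'Hôpital: lim (-3*sin(3*w))/(2*w), still 0/0.
After 2 applications of L'Hôpital's rule the quotient is (-9*cos(3*w))/(2); substituting w = 0 gives -9/2.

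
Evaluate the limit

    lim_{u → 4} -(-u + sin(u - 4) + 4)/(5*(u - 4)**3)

Direct substitution gives 0/0.
Apply L'Hôpital: lim (cos(u - 4) - 1)/(-15*(u - 4)^2), still 0/0.
Apply L'Hôpital: lim (-sin(u - 4))/(120 - 30*u), still 0/0.
After 3 applications of L'Hôpital's rule the quotient is (-cos(u - 4))/(-30); substituting u = 4 gives 1/30.

1/30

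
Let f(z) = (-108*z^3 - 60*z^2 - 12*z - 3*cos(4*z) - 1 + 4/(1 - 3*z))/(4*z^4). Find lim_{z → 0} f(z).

73

Substitution gives 0/0 (the numerator vanishes to order 4).
Expand each term to order z^4: the coefficient of z^4 in -3·cos(4z) is -32 and in 4·1/(1 - 3z) is 324.
Lower-order terms cancel with the polynomial part, so the numerator is (292)·z^4 + o(z^4), and the limit is (292)/(4) = 73.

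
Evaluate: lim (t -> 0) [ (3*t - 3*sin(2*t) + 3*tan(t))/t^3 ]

5

Substitution gives 0/0; apply L'Hôpital's rule 3 times.
After differentiating numerator and denominator 3 times the quotient is (24*cos(2*t) + 18*tan(t)^4 + 24*tan(t)^2 + 6)/(6); at t = 0 this is 5.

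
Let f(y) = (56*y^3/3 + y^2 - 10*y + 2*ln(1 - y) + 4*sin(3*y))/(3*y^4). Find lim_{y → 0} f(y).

Substitution gives 0/0; apply L'Hôpital's rule 4 times.
After differentiating numerator and denominator 4 times the quotient is (324*sin(3*y) - 12/(y - 1)^4)/(72); at y = 0 this is -1/6.

-1/6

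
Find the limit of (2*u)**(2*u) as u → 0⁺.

Base → 0⁺ and exponent → 0⁺: a 0^0 form.
Take logs: 2u·ln(2u). This is 0·(−∞); rewriting as ln(2u)/(1/(2u)) and applying L'Hôpital gives 0.
Hence the limit is e^0 = 1.

1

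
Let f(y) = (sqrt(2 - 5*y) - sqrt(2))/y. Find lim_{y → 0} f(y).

-5*√(2)/4

A 0/0 form; rationalise with √(2 - 5y) + √2. This collapses the numerator to -5y, leaving -5/(√(2 - 5y) + √2) → -5/(2√2) = -5*√(2)/4.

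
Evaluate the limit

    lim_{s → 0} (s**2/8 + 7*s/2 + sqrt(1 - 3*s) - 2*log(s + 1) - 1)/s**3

-113/48

Substitution gives 0/0 (the numerator vanishes to order 3).
Expand each term to order s^3: the coefficient of s^3 in -2·ln(1 + s) is -2/3 and in √(1 - 3s) is -27/16.
Lower-order terms cancel with the polynomial part, so the numerator is (-113/48)·s^3 + o(s^3), and the limit is (-113/48)/(1) = -113/48.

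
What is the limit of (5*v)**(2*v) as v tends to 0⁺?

Base → 0⁺ and exponent → 0⁺: a 0^0 form.
Take logs: 2v·ln(5v). This is 0·(−∞); rewriting as ln(5v)/(1/(2v)) and applying L'Hôpital gives 0.
Hence the limit is e^0 = 1.

1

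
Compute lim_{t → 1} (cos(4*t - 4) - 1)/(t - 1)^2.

-8

Direct substitution gives 0/0.
Apply L'Hôpital: lim (-4*sin(4*t - 4))/(2*t - 2), still 0/0.
After 2 applications of L'Hôpital's rule the quotient is (-16*cos(4*t - 4))/(2); substituting t = 1 gives -8.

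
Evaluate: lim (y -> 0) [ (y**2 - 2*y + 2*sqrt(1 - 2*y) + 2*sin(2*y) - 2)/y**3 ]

-11/3

Substitution gives 0/0 (the numerator vanishes to order 3).
Expand each term to order y^3: the coefficient of y^3 in 2·√(1 - 2y) is -1 and in 2·sin(2y) is -8/3.
Lower-order terms cancel with the polynomial part, so the numerator is (-11/3)·y^3 + o(y^3), and the limit is (-11/3)/(1) = -11/3.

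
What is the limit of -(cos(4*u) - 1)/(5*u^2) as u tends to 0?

Direct substitution gives 0/0.
Apply L'Hôpital: lim (-4*sin(4*u))/(-10*u), still 0/0.
After 2 applications of L'Hôpital's rule the quotient is (-16*cos(4*u))/(-10); substituting u = 0 gives 8/5.

8/5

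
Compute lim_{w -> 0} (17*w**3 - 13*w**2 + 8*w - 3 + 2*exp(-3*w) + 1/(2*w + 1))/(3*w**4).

91/12

Substitution gives 0/0; apply L'Hôpital's rule 4 times.
After differentiating numerator and denominator 4 times the quotient is (162*e^(-3*w) + 384/(2*w + 1)^5)/(72); at w = 0 this is 91/12.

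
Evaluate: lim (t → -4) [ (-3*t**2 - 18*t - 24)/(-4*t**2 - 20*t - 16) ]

Since t = -4 makes numerator and denominator zero, (t + 4) divides both.
Cancelling it gives (-3*t - 6)/(-4*t - 4); now plug in t = -4 to get 1/2.

1/2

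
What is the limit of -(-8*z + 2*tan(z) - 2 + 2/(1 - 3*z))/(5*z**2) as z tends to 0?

-18/5

Substitution gives 0/0 (the numerator vanishes to order 2).
Expand each term to order z^2: the coefficient of z^2 in 2·tan(z) is 0 and in 2·1/(1 - 3z) is 18.
Lower-order terms cancel with the polynomial part, so the numerator is (18)·z^2 + o(z^2), and the limit is (18)/(-5) = -18/5.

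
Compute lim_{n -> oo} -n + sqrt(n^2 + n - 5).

1/2

This has the form ∞ − ∞. Multiply and divide by the conjugate √(n^2 + n - 5) + n.
That gives (n - 5) / (√(n^2 + n - 5) + n).
Divide numerator and denominator by n: the limit is 1/(2·1) = 1/2.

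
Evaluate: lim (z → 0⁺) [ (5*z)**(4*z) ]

1

Base → 0⁺ and exponent → 0⁺: a 0^0 form.
Take logs: 4z·ln(5z). This is 0·(−∞); rewriting as ln(5z)/(1/(4z)) and applying L'Hôpital gives 0.
Hence the limit is e^0 = 1.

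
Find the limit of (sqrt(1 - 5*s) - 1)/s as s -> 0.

A 0/0 form; rationalise with √(1 - 5s) + √1. This collapses the numerator to -5s, leaving -5/(√(1 - 5s) + √1) → -5/(2√1) = -5/2.

-5/2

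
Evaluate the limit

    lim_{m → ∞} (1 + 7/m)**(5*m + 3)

The base → 1 and the exponent → ∞: a 1^∞ form.
Take logarithms: (5m + 3)·ln(1 + 7/m). Since ln(1+u) ~ u for small u, this behaves like (5m)·(7/m) → 35.
So the limit is e^(35).

e^(35)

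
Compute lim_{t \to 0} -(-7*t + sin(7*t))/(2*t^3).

343/12

Direct substitution gives 0/0.
Apply L'Hôpital: lim (7*cos(7*t) - 7)/(-6*t^2), still 0/0.
Apply L'Hôpital: lim (-49*sin(7*t))/(-12*t), still 0/0.
After 3 applications of L'Hôpital's rule the quotient is (-343*cos(7*t))/(-12); substituting t = 0 gives 343/12.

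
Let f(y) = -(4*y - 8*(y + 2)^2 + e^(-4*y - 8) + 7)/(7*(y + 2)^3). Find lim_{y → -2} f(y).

32/21

Direct substitution gives 0/0.
Apply L'Hôpital: lim (-16*y - 4*e^(-4*y - 8) - 28)/(-21*(y + 2)^2), still 0/0.
Apply L'Hôpital: lim (16*e^(-4*y - 8) - 16)/(-42*y - 84), still 0/0.
After 3 applications of L'Hôpital's rule the quotient is (-64*e^(-4*y - 8))/(-42); substituting y = -2 gives 32/21.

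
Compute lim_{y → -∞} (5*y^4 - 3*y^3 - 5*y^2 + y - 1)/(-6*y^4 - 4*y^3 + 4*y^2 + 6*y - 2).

Numerator and denominator both have degree 4.
Dividing every term by y^4, all lower-order terms vanish and the limit is the ratio of leading coefficients, 5/(-6) = -5/6.

-5/6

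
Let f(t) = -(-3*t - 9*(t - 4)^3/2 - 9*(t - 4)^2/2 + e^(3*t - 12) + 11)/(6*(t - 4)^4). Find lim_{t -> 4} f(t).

Direct substitution gives 0/0.
Apply L'Hôpital: lim (-9*t - 27*(t - 4)^2/2 + 3*e^(3*t - 12) + 33)/(-24*(t - 4)^3), still 0/0.
Apply L'Hôpital: lim (-27*t + 9*e^(3*t - 12) + 99)/(-72*(t - 4)^2), still 0/0.
Apply L'Hôpital: lim (27*e^(3*t - 12) - 27)/(576 - 144*t), still 0/0.
After 4 applications of L'Hôpital's rule the quotient is (81*e^(3*t - 12))/(-144); substituting t = 4 gives -9/16.

-9/16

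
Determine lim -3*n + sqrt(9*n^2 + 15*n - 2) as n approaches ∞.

This has the form ∞ − ∞. Multiply and divide by the conjugate √(9*n^2 + 15*n - 2) + 3n.
That gives (15n - 2) / (√(9*n^2 + 15*n - 2) + 3n).
Divide numerator and denominator by n: the limit is 15/(2·3) = 5/2.

5/2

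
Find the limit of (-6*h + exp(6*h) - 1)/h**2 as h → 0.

Direct substitution gives 0/0.
Apply L'Hôpital: lim (6*e^(6*h) - 6)/(2*h), still 0/0.
After 2 applications of L'Hôpital's rule the quotient is (36*e^(6*h))/(2); substituting h = 0 gives 18.

18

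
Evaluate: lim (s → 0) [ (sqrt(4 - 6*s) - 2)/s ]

Substitution gives 0/0. Multiply numerator and denominator by the conjugate √(4 - 6s) + √4.
The numerator becomes (4 - 6s) − 4 = -6s, so the expression simplifies to -6/(√(4 - 6s) + √4).
Letting s → 0 gives -6/(2√4) = -3/2.

-3/2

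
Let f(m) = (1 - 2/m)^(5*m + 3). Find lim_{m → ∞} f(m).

e^(-10)

The base → 1 and the exponent → ∞: a 1^∞ form.
Take logarithms: (5m + 3)·ln(1 - 2/m). Since ln(1+u) ~ u for small u, this behaves like (5m)·(-2/m) → -10.
So the limit is e^(-10).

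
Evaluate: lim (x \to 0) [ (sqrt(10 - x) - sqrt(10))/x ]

Substitution gives 0/0. Multiply numerator and denominator by the conjugate √(10 - x) + √10.
The numerator becomes (10 - x) − 10 = -x, so the expression simplifies to -1/(√(10 - x) + √10).
Letting x → 0 gives -1/(2√10) = -√(10)/20.

-√(10)/20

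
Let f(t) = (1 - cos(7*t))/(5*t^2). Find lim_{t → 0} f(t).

Substitution gives 0/0.
Use (1 − cos u)/u² → 1/2 with u = 7t: the limit is 7²/(2·5) = 49/10.

49/10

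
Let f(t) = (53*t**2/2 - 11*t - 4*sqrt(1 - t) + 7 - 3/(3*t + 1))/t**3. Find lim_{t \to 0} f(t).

325/4

Substitution gives 0/0 (the numerator vanishes to order 3).
Expand each term to order t^3: the coefficient of t^3 in -3·1/(1 + 3t) is 81 and in -4·√(1 - t) is 1/4.
Lower-order terms cancel with the polynomial part, so the numerator is (325/4)·t^3 + o(t^3), and the limit is (325/4)/(1) = 325/4.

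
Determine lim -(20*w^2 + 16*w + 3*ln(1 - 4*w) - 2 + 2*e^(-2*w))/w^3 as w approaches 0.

Substitution gives 0/0; apply L'Hôpital's rule 3 times.
After differentiating numerator and denominator 3 times the quotient is (-16*e^(-2*w) + 384/(4*w - 1)^3)/(-6); at w = 0 this is 200/3.

200/3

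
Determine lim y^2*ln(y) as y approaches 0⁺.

0

This is a 0·(−∞) form. Rewrite as 1·ln(y) / y^(−2) and apply L'Hôpital:
the derivative quotient is 1·(1/y) / (−2·y^(−3)) = (-1/2)·y^2 → 0.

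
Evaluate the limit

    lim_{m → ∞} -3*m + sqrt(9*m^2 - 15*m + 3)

An ∞ − ∞ form. Rationalising with the conjugate, the difference becomes (-15m + 3) / (√(9*m^2 - 15*m + 3) + 3m).
For large m the denominator behaves like 2·3m, so the quotient tends to -15/6 = -5/2.

-5/2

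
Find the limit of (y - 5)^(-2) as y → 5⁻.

As y → 5⁻, (y - 5) → 0⁻, so (y - 5)^2 → 0⁺ and 1/(y - 5)^2 → ∞.

∞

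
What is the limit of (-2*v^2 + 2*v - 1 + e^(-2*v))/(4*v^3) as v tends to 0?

-1/3

Direct substitution gives 0/0.
Apply L'Hôpital: lim (-4*v + 2 - 2*e^(-2*v))/(12*v^2), still 0/0.
Apply L'Hôpital: lim (-4 + 4*e^(-2*v))/(24*v), still 0/0.
After 3 applications of L'Hôpital's rule the quotient is (-8*e^(-2*v))/(24); substituting v = 0 gives -1/3.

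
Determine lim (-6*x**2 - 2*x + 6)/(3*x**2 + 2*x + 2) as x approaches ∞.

Numerator and denominator both have degree 2.
Dividing every term by x^2, all lower-order terms vanish and the limit is the ratio of leading coefficients, -6/(3) = -2.

-2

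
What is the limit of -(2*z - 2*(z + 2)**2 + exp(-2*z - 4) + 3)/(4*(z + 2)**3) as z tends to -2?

1/3

Direct substitution gives 0/0.
Apply L'Hôpital: lim (-4*z - 2*e^(-2*z - 4) - 6)/(-12*(z + 2)^2), still 0/0.
Apply L'Hôpital: lim (4*e^(-2*z - 4) - 4)/(-24*z - 48), still 0/0.
After 3 applications of L'Hôpital's rule the quotient is (-8*e^(-2*z - 4))/(-24); substituting z = -2 gives 1/3.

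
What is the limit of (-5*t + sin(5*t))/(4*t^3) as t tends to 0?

Direct substitution gives 0/0.
Apply L'Hôpital: lim (5*cos(5*t) - 5)/(12*t^2), still 0/0.
Apply L'Hôpital: lim (-25*sin(5*t))/(24*t), still 0/0.
After 3 applications of L'Hôpital's rule the quotient is (-125*cos(5*t))/(24); substituting t = 0 gives -125/24.

-125/24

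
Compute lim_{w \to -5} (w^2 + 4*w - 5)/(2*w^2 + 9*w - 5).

6/11

At w = -5 both the top and bottom vanish — a removable singularity. Factoring out (w + 5) from each leaves (w - 1)/(2*w - 1), which at w = -5 equals 6/11.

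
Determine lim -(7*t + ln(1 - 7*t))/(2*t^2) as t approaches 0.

49/4

Direct substitution gives 0/0.
Apply L'Hôpital: lim (7 - 7/(1 - 7*t))/(-4*t), still 0/0.
After 2 applications of L'Hôpital's rule the quotient is (-49/(1 - 7*t)^2)/(-4); substituting t = 0 gives 49/4.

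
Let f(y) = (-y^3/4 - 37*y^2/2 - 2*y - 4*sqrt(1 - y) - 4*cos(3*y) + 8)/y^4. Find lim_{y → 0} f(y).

Substitution gives 0/0 (the numerator vanishes to order 4).
Expand each term to order y^4: the coefficient of y^4 in -4·√(1 - y) is 5/32 and in -4·cos(3y) is -27/2.
Lower-order terms cancel with the polynomial part, so the numerator is (-427/32)·y^4 + o(y^4), and the limit is (-427/32)/(1) = -427/32.

-427/32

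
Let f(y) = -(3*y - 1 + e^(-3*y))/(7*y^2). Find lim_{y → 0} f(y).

Direct substitution gives 0/0.
Apply L'Hôpital: lim (3 - 3*e^(-3*y))/(-14*y), still 0/0.
After 2 applications of L'Hôpital's rule the quotient is (9*e^(-3*y))/(-14); substituting y = 0 gives -9/14.

-9/14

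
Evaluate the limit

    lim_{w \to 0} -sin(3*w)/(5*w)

-3/5

Substitution gives 0/0.
Write it as (3/(-5))·sin(3w)/(3w); since sin(u)/u → 1, the limit is -3/5.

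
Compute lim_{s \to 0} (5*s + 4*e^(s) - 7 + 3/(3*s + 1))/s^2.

29

Substitution gives 0/0; apply L'Hôpital's rule 2 times.
After differentiating numerator and denominator 2 times the quotient is (4*e^(s) + 54/(3*s + 1)^3)/(2); at s = 0 this is 29.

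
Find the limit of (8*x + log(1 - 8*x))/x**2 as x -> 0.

-32

Direct substitution gives 0/0.
Apply L'Hôpital: lim (8 - 8/(1 - 8*x))/(2*x), still 0/0.
After 2 applications of L'Hôpital's rule the quotient is (-64/(1 - 8*x)^2)/(2); substituting x = 0 gives -32.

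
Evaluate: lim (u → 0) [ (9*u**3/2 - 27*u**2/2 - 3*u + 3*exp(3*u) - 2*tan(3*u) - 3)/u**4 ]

81/8

Substitution gives 0/0 (the numerator vanishes to order 4).
Expand each term to order u^4: the coefficient of u^4 in -2·tan(3u) is 0 and in 3·e^(3u) is 81/8.
Lower-order terms cancel with the polynomial part, so the numerator is (81/8)·u^4 + o(u^4), and the limit is (81/8)/(1) = 81/8.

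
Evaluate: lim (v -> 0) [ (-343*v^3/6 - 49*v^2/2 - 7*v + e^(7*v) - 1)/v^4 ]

2401/24

Direct substitution gives 0/0.
Apply L'Hôpital: lim (-343*v^2/2 - 49*v + 7*e^(7*v) - 7)/(4*v^3), still 0/0.
Apply L'Hôpital: lim (-343*v + 49*e^(7*v) - 49)/(12*v^2), still 0/0.
Apply L'Hôpital: lim (343*e^(7*v) - 343)/(24*v), still 0/0.
After 4 applications of L'Hôpital's rule the quotient is (2401*e^(7*v))/(24); substituting v = 0 gives 2401/24.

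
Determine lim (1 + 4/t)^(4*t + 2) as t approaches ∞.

Let L be the limit and take ln: ln L = lim (4t + 2)·ln(1 + 4/t) = lim (4t + 2)·(4/t + O(1/t²)) = 16.
Hence L = e^(16).

e^(16)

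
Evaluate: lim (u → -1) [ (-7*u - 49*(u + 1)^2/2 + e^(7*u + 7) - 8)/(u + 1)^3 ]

Direct substitution gives 0/0.
Apply L'Hôpital: lim (-49*u + 7*e^(7*u + 7) - 56)/(3*(u + 1)^2), still 0/0.
Apply L'Hôpital: lim (49*e^(7*u + 7) - 49)/(6*u + 6), still 0/0.
After 3 applications of L'Hôpital's rule the quotient is (343*e^(7*u + 7))/(6); substituting u = -1 gives 343/6.

343/6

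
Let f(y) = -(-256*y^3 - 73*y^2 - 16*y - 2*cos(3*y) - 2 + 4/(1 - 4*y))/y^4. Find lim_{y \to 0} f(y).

Substitution gives 0/0 (the numerator vanishes to order 4).
Expand each term to order y^4: the coefficient of y^4 in -2·cos(3y) is -27/4 and in 4·1/(1 - 4y) is 1024.
Lower-order terms cancel with the polynomial part, so the numerator is (4069/4)·y^4 + o(y^4), and the limit is (4069/4)/(-1) = -4069/4.

-4069/4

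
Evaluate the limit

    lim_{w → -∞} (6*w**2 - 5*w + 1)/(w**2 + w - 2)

6

Numerator and denominator both have degree 2.
Dividing every term by w^2, all lower-order terms vanish and the limit is the ratio of leading coefficients, 6/(1) = 6.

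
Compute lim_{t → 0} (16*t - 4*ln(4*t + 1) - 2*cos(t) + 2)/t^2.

33

Substitution gives 0/0; apply L'Hôpital's rule 2 times.
After differentiating numerator and denominator 2 times the quotient is (2*cos(t) + 64/(4*t + 1)^2)/(2); at t = 0 this is 33.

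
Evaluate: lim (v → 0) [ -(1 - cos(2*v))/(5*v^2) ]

Substitution gives 0/0.
Use (1 − cos u)/u² → 1/2 with u = 2v: the limit is 2²/(2·(-5)) = -2/5.

-2/5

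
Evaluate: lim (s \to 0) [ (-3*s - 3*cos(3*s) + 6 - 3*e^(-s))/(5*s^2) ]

Substitution gives 0/0 (the numerator vanishes to order 2).
Expand each term to order s^2: the coefficient of s^2 in -3·e^(-s) is -3/2 and in -3·cos(3s) is 27/2.
Lower-order terms cancel with the polynomial part, so the numerator is (12)·s^2 + o(s^2), and the limit is (12)/(5) = 12/5.

12/5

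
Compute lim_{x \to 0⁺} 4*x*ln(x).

0

This is a 0·(−∞) form. Rewrite as 4·ln(x) / x^(−1) and apply L'Hôpital:
the derivative quotient is 4·(1/x) / (−1·x^(−2)) = (-4/1)·x^1 → 0.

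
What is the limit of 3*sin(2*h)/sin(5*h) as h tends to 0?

Substitution gives 0/0.
Divide numerator and denominator by h: sin(2h)/h → 2 and sin(5h)/h → 5, so the limit is 3·2/5 = 6/5.

6/5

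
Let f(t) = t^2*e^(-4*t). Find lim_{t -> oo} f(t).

0

Write as t^2/e^{4t}, an ∞/∞ form.
Exponential growth dominates any polynomial, so repeated L'Hôpital (or the standard result) gives 0.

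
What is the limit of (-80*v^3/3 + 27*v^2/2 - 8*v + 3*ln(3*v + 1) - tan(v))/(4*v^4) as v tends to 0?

Substitution gives 0/0; apply L'Hôpital's rule 4 times.
After differentiating numerator and denominator 4 times the quotient is (8*tan(v)/cos(v)^2 - 24*tan(v)/cos(v)^4 - 1458/(3*v + 1)^4)/(96); at v = 0 this is -243/16.

-243/16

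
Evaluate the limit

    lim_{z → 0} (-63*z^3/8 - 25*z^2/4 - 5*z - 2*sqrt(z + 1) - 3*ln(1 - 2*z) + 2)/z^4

Substitution gives 0/0; apply L'Hôpital's rule 4 times.
After differentiating numerator and denominator 4 times the quotient is (288/(2*z - 1)^4 + 15/(8*(z + 1)^(7/2)))/(24); at z = 0 this is 773/64.

773/64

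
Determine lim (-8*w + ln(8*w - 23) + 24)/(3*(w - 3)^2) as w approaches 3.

Direct substitution gives 0/0.
Apply L'Hôpital: lim (-8 + 8/(8*w - 23))/(6*w - 18), still 0/0.
After 2 applications of L'Hôpital's rule the quotient is (-64/(8*w - 23)^2)/(6); substituting w = 3 gives -32/3.

-32/3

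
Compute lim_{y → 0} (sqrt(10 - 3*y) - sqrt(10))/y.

-3*√(10)/20

Substitution gives 0/0. Multiply numerator and denominator by the conjugate √(10 - 3y) + √10.
The numerator becomes (10 - 3y) − 10 = -3y, so the expression simplifies to -3/(√(10 - 3y) + √10).
Letting y → 0 gives -3/(2√10) = -3*√(10)/20.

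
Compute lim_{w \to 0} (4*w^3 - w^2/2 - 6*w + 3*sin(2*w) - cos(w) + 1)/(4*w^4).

Substitution gives 0/0; apply L'Hôpital's rule 4 times.
After differentiating numerator and denominator 4 times the quotient is ((96*sin(w) - 1)*cos(w))/(96); at w = 0 this is -1/96.

-1/96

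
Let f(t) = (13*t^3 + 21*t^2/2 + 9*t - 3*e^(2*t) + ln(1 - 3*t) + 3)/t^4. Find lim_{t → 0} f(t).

Substitution gives 0/0; apply L'Hôpital's rule 4 times.
After differentiating numerator and denominator 4 times the quotient is (-48*e^(2*t) - 486/(3*t - 1)^4)/(24); at t = 0 this is -89/4.

-89/4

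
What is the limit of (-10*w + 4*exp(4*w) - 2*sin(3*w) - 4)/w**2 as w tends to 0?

32

Substitution gives 0/0 (the numerator vanishes to order 2).
Expand each term to order w^2: the coefficient of w^2 in -2·sin(3w) is 0 and in 4·e^(4w) is 32.
Lower-order terms cancel with the polynomial part, so the numerator is (32)·w^2 + o(w^2), and the limit is (32)/(1) = 32.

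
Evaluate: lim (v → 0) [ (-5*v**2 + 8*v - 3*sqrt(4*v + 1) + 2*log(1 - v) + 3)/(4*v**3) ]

-19/6

Substitution gives 0/0; apply L'Hôpital's rule 3 times.
After differentiating numerator and denominator 3 times the quotient is (-72/(4*v + 1)^(5/2) + 4/(v - 1)^3)/(24); at v = 0 this is -19/6.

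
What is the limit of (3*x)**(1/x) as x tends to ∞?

Base → ∞ and exponent → 0: an ∞^0 form.
Take logs: (1/x)·ln(3·x^1) = (ln 3 + 1·ln x)/x → 0.
So the limit is e^0 = 1.

1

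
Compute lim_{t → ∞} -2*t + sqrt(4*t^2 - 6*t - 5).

-3/2

This has the form ∞ − ∞. Multiply and divide by the conjugate √(4*t^2 - 6*t - 5) + 2t.
That gives (-6t - 5) / (√(4*t^2 - 6*t - 5) + 2t).
Divide numerator and denominator by t: the limit is -6/(2·2) = -3/2.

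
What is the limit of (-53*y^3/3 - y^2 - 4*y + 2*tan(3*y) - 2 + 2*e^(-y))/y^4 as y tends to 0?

1/12

Substitution gives 0/0 (the numerator vanishes to order 4).
Expand each term to order y^4: the coefficient of y^4 in 2·tan(3y) is 0 and in 2·e^(-y) is 1/12.
Lower-order terms cancel with the polynomial part, so the numerator is (1/12)·y^4 + o(y^4), and the limit is (1/12)/(1) = 1/12.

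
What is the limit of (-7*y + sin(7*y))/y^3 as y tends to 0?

-343/6

Direct substitution gives 0/0.
Apply L'Hôpital: lim (7*cos(7*y) - 7)/(3*y^2), still 0/0.
Apply L'Hôpital: lim (-49*sin(7*y))/(6*y), still 0/0.
After 3 applications of L'Hôpital's rule the quotient is (-343*cos(7*y))/(6); substituting y = 0 gives -343/6.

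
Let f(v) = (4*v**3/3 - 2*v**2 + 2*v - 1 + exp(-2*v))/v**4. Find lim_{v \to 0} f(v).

Direct substitution gives 0/0.
Apply L'Hôpital: lim (4*v^2 - 4*v + 2 - 2*e^(-2*v))/(4*v^3), still 0/0.
Apply L'Hôpital: lim (8*v - 4 + 4*e^(-2*v))/(12*v^2), still 0/0.
Apply L'Hôpital: lim (8 - 8*e^(-2*v))/(24*v), still 0/0.
After 4 applications of L'Hôpital's rule the quotient is (16*e^(-2*v))/(24); substituting v = 0 gives 2/3.

2/3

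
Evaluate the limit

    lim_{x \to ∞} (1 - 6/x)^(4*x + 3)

e^(-24)

The base → 1 and the exponent → ∞: a 1^∞ form.
Take logarithms: (4x + 3)·ln(1 - 6/x). Since ln(1+u) ~ u for small u, this behaves like (4x)·(-6/x) → -24.
So the limit is e^(-24).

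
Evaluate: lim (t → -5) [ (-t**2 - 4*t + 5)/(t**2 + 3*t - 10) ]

At t = -5 both the top and bottom vanish — a removable singularity. Factoring out (t + 5) from each leaves (1 - t)/(t - 2), which at t = -5 equals -6/7.

-6/7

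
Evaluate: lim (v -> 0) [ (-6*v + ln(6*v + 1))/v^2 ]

Direct substitution gives 0/0.
Apply L'Hôpital: lim (-6 + 6/(6*v + 1))/(2*v), still 0/0.
After 2 applications of L'Hôpital's rule the quotient is (-36/(6*v + 1)^2)/(2); substituting v = 0 gives -18.

-18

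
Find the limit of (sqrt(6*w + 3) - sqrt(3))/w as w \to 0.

A 0/0 form; rationalise with √(3 + 6w) + √3. This collapses the numerator to 6w, leaving 6/(√(3 + 6w) + √3) → 6/(2√3) = √(3).

√(3)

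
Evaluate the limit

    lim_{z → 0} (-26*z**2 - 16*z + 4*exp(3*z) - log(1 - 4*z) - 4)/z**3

118/3

Substitution gives 0/0 (the numerator vanishes to order 3).
Expand each term to order z^3: the coefficient of z^3 in 4·e^(3z) is 18 and in −ln(1 - 4z) is 64/3.
Lower-order terms cancel with the polynomial part, so the numerator is (118/3)·z^3 + o(z^3), and the limit is (118/3)/(1) = 118/3.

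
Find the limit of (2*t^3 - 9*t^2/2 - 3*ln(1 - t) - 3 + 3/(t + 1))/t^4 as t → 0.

15/4

Substitution gives 0/0; apply L'Hôpital's rule 4 times.
After differentiating numerator and denominator 4 times the quotient is (72/(t + 1)^5 + 18/(t - 1)^4)/(24); at t = 0 this is 15/4.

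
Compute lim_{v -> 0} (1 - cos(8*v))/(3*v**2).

Substitution gives 0/0.
Use (1 − cos u)/u² → 1/2 with u = 8v: the limit is 8²/(2·3) = 32/3.

32/3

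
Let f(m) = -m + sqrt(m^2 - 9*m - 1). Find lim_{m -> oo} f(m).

An ∞ − ∞ form. Rationalising with the conjugate, the difference becomes (-9m - 1) / (√(m^2 - 9*m - 1) + m).
For large m the denominator behaves like 2·m, so the quotient tends to -9/2 = -9/2.

-9/2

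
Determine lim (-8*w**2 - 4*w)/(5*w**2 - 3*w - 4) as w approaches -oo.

Numerator and denominator both have degree 2.
Dividing every term by w^2, all lower-order terms vanish and the limit is the ratio of leading coefficients, -8/(5) = -8/5.

-8/5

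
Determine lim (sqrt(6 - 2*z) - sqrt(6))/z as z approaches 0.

-√(6)/6

A 0/0 form; rationalise with √(6 - 2z) + √6. This collapses the numerator to -2z, leaving -2/(√(6 - 2z) + √6) → -2/(2√6) = -√(6)/6.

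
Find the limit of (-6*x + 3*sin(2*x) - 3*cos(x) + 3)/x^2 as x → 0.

3/2

Substitution gives 0/0 (the numerator vanishes to order 2).
Expand each term to order x^2: the coefficient of x^2 in -3·cos(x) is 3/2 and in 3·sin(2x) is 0.
Lower-order terms cancel with the polynomial part, so the numerator is (3/2)·x^2 + o(x^2), and the limit is (3/2)/(1) = 3/2.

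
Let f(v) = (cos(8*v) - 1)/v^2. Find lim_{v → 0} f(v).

-32

Direct substitution gives 0/0.
Apply L'Hôpital: lim (-8*sin(8*v))/(2*v), still 0/0.
After 2 applications of L'Hôpital's rule the quotient is (-64*cos(8*v))/(2); substituting v = 0 gives -32.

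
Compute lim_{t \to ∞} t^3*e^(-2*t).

Write as t^3/e^{2t}, an ∞/∞ form.
Exponential growth dominates any polynomial, so repeated L'Hôpital (or the standard result) gives 0.

0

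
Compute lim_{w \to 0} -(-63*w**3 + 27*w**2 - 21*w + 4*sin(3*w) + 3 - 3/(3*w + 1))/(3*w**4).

81

Substitution gives 0/0; apply L'Hôpital's rule 4 times.
After differentiating numerator and denominator 4 times the quotient is (324*sin(3*w) - 5832/(3*w + 1)^5)/(-72); at w = 0 this is 81.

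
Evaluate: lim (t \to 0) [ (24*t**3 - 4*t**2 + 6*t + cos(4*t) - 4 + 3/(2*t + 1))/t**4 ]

Substitution gives 0/0 (the numerator vanishes to order 4).
Expand each term to order t^4: the coefficient of t^4 in 3·1/(1 + 2t) is 48 and in cos(4t) is 32/3.
Lower-order terms cancel with the polynomial part, so the numerator is (176/3)·t^4 + o(t^4), and the limit is (176/3)/(1) = 176/3.

176/3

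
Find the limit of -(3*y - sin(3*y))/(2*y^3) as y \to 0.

Direct substitution gives 0/0.
Apply L'Hôpital: lim (3 - 3*cos(3*y))/(-6*y^2), still 0/0.
Apply L'Hôpital: lim (9*sin(3*y))/(-12*y), still 0/0.
After 3 applications of L'Hôpital's rule the quotient is (27*cos(3*y))/(-12); substituting y = 0 gives -9/4.

-9/4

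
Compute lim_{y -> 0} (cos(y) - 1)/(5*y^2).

-1/10

Direct substitution gives 0/0.
Apply L'Hôpital: lim (-sin(y))/(10*y), still 0/0.
After 2 applications of L'Hôpital's rule the quotient is (-cos(y))/(10); substituting y = 0 gives -1/10.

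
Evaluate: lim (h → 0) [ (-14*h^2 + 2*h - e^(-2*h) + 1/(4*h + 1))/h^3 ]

-188/3

Substitution gives 0/0 (the numerator vanishes to order 3).
Expand each term to order h^3: the coefficient of h^3 in 1/(1 + 4h) is -64 and in −e^(-2h) is 4/3.
Lower-order terms cancel with the polynomial part, so the numerator is (-188/3)·h^3 + o(h^3), and the limit is (-188/3)/(1) = -188/3.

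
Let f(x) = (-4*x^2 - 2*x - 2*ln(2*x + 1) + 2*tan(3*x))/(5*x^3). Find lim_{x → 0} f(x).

Substitution gives 0/0; apply L'Hôpital's rule 3 times.
After differentiating numerator and denominator 3 times the quotient is (324*tan(3*x)^2/cos(3*x)^2 + 108/cos(3*x)^2 - 32/(2*x + 1)^3)/(30); at x = 0 this is 38/15.

38/15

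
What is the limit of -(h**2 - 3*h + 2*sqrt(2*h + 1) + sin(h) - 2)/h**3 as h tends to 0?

Substitution gives 0/0 (the numerator vanishes to order 3).
Expand each term to order h^3: the coefficient of h^3 in sin(h) is -1/6 and in 2·√(1 + 2h) is 1.
Lower-order terms cancel with the polynomial part, so the numerator is (5/6)·h^3 + o(h^3), and the limit is (5/6)/(-1) = -5/6.

-5/6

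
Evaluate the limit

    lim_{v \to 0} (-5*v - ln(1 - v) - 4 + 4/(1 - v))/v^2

Substitution gives 0/0; apply L'Hôpital's rule 2 times.
After differentiating numerator and denominator 2 times the quotient is ((v - 9)/(v - 1)^3)/(2); at v = 0 this is 9/2.

9/2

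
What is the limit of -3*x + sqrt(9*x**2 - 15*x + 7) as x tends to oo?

An ∞ − ∞ form. Rationalising with the conjugate, the difference becomes (-15x + 7) / (√(9*x^2 - 15*x + 7) + 3x).
For large x the denominator behaves like 2·3x, so the quotient tends to -15/6 = -5/2.

-5/2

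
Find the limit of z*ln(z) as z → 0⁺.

This is a 0·(−∞) form. Rewrite as 1·ln(z) / z^(−1) and apply L'Hôpital:
the derivative quotient is 1·(1/z) / (−1·z^(−2)) = (-1/1)·z^1 → 0.

0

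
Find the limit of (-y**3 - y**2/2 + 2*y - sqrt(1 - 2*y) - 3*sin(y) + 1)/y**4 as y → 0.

5/8

Substitution gives 0/0; apply L'Hôpital's rule 4 times.
After differentiating numerator and denominator 4 times the quotient is (-3*sin(y) + 15/(1 - 2*y)^(7/2))/(24); at y = 0 this is 5/8.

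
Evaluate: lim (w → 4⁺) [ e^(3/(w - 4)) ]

∞

As w → 4⁺, 3/(w - 4) → +∞, so e^(3/(w - 4)) → ∞.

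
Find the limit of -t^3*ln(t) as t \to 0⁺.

0

This is a 0·(−∞) form. Rewrite as -1·ln(t) / t^(−3) and apply L'Hôpital:
the derivative quotient is -1·(1/t) / (−3·t^(−4)) = (1/3)·t^3 → 0.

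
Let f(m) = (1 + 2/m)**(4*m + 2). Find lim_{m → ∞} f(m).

Write it as [(1 + 2/m)^m]^(4) · (1 + 2/m)^(2). The bracketed term tends to e^(2) and the second factor to 1, so the limit is e^(8).

e^(8)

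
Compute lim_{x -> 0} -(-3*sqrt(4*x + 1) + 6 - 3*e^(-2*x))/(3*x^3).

8/3

Substitution gives 0/0 (the numerator vanishes to order 3).
Expand each term to order x^3: the coefficient of x^3 in -3·e^(-2x) is 4 and in -3·√(1 + 4x) is -12.
Lower-order terms cancel with the polynomial part, so the numerator is (-8)·x^3 + o(x^3), and the limit is (-8)/(-3) = 8/3.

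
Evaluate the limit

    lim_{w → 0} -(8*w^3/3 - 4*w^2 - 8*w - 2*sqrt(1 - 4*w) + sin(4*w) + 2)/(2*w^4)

Substitution gives 0/0; apply L'Hôpital's rule 4 times.
After differentiating numerator and denominator 4 times the quotient is (256*sin(4*w) + 480/(1 - 4*w)^(7/2))/(-48); at w = 0 this is -10.

-10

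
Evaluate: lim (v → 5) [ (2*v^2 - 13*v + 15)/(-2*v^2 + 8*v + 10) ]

-7/12

At v = 5 both the top and bottom vanish — a removable singularity. Factoring out (v - 5) from each leaves (2*v - 3)/(-2*v - 2), which at v = 5 equals -7/12.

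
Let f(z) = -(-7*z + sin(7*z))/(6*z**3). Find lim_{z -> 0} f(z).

343/36

Direct substitution gives 0/0.
Apply L'Hôpital: lim (7*cos(7*z) - 7)/(-18*z^2), still 0/0.
Apply L'Hôpital: lim (-49*sin(7*z))/(-36*z), still 0/0.
After 3 applications of L'Hôpital's rule the quotient is (-343*cos(7*z))/(-36); substituting z = 0 gives 343/36.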